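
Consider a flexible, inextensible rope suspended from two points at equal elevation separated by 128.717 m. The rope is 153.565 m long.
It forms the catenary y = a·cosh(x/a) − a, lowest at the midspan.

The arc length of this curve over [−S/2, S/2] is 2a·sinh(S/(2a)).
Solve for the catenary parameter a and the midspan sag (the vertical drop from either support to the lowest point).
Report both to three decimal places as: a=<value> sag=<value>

a=61.460 sag=36.891

seed: a₀ = √(S³/(24(L−S))) = √(128.717³/(24·24.848)) = 59.800184
iter 1: u=1.076226  f(a)=+1.479e+00  f'(a)=-9.314e-01  a ← 59.800184 − (+1.479e+00/-9.314e-01) = 61.388569
iter 2: u=1.048379  f(a)=+6.099e-02  f'(a)=-8.560e-01  a ← 61.388569 − (+6.099e-02/-8.560e-01) = 61.459820
iter 3: u=1.047164  f(a)=+1.135e-04  f'(a)=-8.528e-01  a ← 61.459820 − (+1.135e-04/-8.528e-01) = 61.459953
iter 4: u=1.047162  f(a)=+3.951e-10  f'(a)=-8.528e-01  a ← 61.459953 − (+3.951e-10/-8.528e-01) = 61.459953
iter 5: u=1.047162  f(a)=-5.684e-14  f'(a)=-8.528e-01  a ← 61.459953 − (-5.684e-14/-8.528e-01) = 61.459953
converged: |Δa| < 1e-12 after 5 iterations
sag = a·(cosh(S/(2a)) − 1) = 61.459953·(cosh(1.047162) − 1) = 36.890838
T_max/T_min = cosh(S/(2a)) = 1.600242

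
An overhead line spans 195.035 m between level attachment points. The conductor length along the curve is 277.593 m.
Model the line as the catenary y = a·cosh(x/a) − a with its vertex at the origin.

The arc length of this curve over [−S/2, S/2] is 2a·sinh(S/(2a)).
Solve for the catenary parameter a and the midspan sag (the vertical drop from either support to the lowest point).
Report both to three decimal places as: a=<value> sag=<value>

seed: a₀ = √(S³/(24(L−S))) = √(195.035³/(24·82.558)) = 61.190448
iter 1: u=1.593672  f(a)=+1.114e+01  f'(a)=-3.449e+00  a ← 61.190448 − (+1.114e+01/-3.449e+00) = 64.420710
iter 2: u=1.513760  f(a)=+9.430e-01  f'(a)=-2.888e+00  a ← 64.420710 − (+9.430e-01/-2.888e+00) = 64.747277
iter 3: u=1.506125  f(a)=+8.137e-03  f'(a)=-2.838e+00  a ← 64.747277 − (+8.137e-03/-2.838e+00) = 64.750144
iter 4: u=1.506058  f(a)=+6.173e-07  f'(a)=-2.838e+00  a ← 64.750144 − (+6.173e-07/-2.838e+00) = 64.750144
iter 5: u=1.506058  f(a)=+0.000e+00  f'(a)=-2.838e+00  a ← 64.750144 − (+0.000e+00/-2.838e+00) = 64.750144
converged: |Δa| < 1e-12 after 5 iterations
sag = a·(cosh(S/(2a)) − 1) = 64.750144·(cosh(1.506058) − 1) = 88.406800
T_max/T_min = cosh(S/(2a)) = 2.365353

a=64.750 sag=88.407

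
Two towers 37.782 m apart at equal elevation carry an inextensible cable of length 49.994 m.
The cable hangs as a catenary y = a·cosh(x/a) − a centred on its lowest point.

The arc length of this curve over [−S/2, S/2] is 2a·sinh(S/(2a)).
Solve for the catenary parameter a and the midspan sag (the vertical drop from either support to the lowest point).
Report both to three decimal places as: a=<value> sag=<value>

seed: a₀ = √(S³/(24(L−S))) = √(37.782³/(24·12.212)) = 13.565269
iter 1: u=1.392601  f(a)=+1.240e+00  f'(a)=-2.175e+00  a ← 13.565269 − (+1.240e+00/-2.175e+00) = 14.135610
iter 2: u=1.336412  f(a)=+8.251e-02  f'(a)=-1.894e+00  a ← 14.135610 − (+8.251e-02/-1.894e+00) = 14.179172
iter 3: u=1.332306  f(a)=+4.227e-04  f'(a)=-1.875e+00  a ← 14.179172 − (+4.227e-04/-1.875e+00) = 14.179397
iter 4: u=1.332285  f(a)=+1.122e-08  f'(a)=-1.875e+00  a ← 14.179397 − (+1.122e-08/-1.875e+00) = 14.179397
iter 5: u=1.332285  f(a)=+0.000e+00  f'(a)=-1.875e+00  a ← 14.179397 − (+0.000e+00/-1.875e+00) = 14.179397
converged: |Δa| < 1e-12 after 5 iterations
sag = a·(cosh(S/(2a)) − 1) = 14.179397·(cosh(1.332285) − 1) = 14.559171
T_max/T_min = cosh(S/(2a)) = 2.026784

a=14.179 sag=14.559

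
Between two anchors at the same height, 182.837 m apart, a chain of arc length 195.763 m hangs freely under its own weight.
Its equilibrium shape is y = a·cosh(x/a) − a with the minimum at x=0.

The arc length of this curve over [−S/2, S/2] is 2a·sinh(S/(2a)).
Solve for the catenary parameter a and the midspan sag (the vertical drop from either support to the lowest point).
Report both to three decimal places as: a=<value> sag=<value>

a=141.830 sag=30.497

seed: a₀ = √(S³/(24(L−S))) = √(182.837³/(24·12.926)) = 140.364872
iter 1: u=0.651292  f(a)=+2.769e-01  f'(a)=-1.921e-01  a ← 140.364872 − (+2.769e-01/-1.921e-01) = 141.806416
iter 2: u=0.644671  f(a)=+4.324e-03  f'(a)=-1.862e-01  a ← 141.806416 − (+4.324e-03/-1.862e-01) = 141.829645
iter 3: u=0.644566  f(a)=+1.091e-06  f'(a)=-1.861e-01  a ← 141.829645 − (+1.091e-06/-1.861e-01) = 141.829650
iter 4: u=0.644566  f(a)=+5.684e-14  f'(a)=-1.861e-01  a ← 141.829650 − (+5.684e-14/-1.861e-01) = 141.829650
converged: |Δa| < 1e-12 after 4 iterations
sag = a·(cosh(S/(2a)) − 1) = 141.829650·(cosh(0.644566) − 1) = 30.496894
T_max/T_min = cosh(S/(2a)) = 1.215025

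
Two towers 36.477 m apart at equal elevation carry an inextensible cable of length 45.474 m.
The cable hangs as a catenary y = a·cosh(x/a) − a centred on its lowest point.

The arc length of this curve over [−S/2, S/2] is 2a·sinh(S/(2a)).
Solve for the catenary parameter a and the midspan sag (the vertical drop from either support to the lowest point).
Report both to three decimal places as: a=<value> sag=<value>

seed: a₀ = √(S³/(24(L−S))) = √(36.477³/(24·8.997)) = 14.992505
iter 1: u=1.216508  f(a)=+6.897e-01  f'(a)=-1.387e+00  a ← 14.992505 − (+6.897e-01/-1.387e+00) = 15.489580
iter 2: u=1.177469  f(a)=+3.578e-02  f'(a)=-1.247e+00  a ← 15.489580 − (+3.578e-02/-1.247e+00) = 15.518279
iter 3: u=1.175291  f(a)=+1.080e-04  f'(a)=-1.239e+00  a ← 15.518279 − (+1.080e-04/-1.239e+00) = 15.518367
iter 4: u=1.175285  f(a)=+9.905e-10  f'(a)=-1.239e+00  a ← 15.518367 − (+9.905e-10/-1.239e+00) = 15.518367
iter 5: u=1.175285  f(a)=+0.000e+00  f'(a)=-1.239e+00  a ← 15.518367 − (+0.000e+00/-1.239e+00) = 15.518367
converged: |Δa| < 1e-12 after 5 iterations
sag = a·(cosh(S/(2a)) − 1) = 15.518367·(cosh(1.175285) − 1) = 12.009635
T_max/T_min = cosh(S/(2a)) = 1.773898

a=15.518 sag=12.010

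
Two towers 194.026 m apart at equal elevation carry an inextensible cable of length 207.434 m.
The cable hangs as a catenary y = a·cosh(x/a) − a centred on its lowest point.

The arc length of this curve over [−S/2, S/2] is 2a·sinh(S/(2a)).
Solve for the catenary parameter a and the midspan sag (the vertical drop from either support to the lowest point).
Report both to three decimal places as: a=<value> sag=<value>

a=152.199 sag=31.980

seed: a₀ = √(S³/(24(L−S))) = √(194.026³/(24·13.408)) = 150.661496
iter 1: u=0.643914  f(a)=+2.807e-01  f'(a)=-1.855e-01  a ← 150.661496 − (+2.807e-01/-1.855e-01) = 152.175011
iter 2: u=0.637509  f(a)=+4.286e-03  f'(a)=-1.799e-01  a ← 152.175011 − (+4.286e-03/-1.799e-01) = 152.198844
iter 3: u=0.637410  f(a)=+1.034e-06  f'(a)=-1.798e-01  a ← 152.198844 − (+1.034e-06/-1.798e-01) = 152.198849
iter 4: u=0.637410  f(a)=+5.684e-14  f'(a)=-1.798e-01  a ← 152.198849 − (+5.684e-14/-1.798e-01) = 152.198849
converged: |Δa| < 1e-12 after 4 iterations
sag = a·(cosh(S/(2a)) − 1) = 152.198849·(cosh(0.637410) − 1) = 31.979613
T_max/T_min = cosh(S/(2a)) = 1.210117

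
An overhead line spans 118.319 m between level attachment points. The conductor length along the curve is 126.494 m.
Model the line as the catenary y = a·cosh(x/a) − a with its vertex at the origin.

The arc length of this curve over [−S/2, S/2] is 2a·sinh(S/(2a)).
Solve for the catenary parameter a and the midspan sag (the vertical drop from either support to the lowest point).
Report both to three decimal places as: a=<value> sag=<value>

a=92.820 sag=19.500

seed: a₀ = √(S³/(24(L−S))) = √(118.319³/(24·8.175)) = 91.882380
iter 1: u=0.643861  f(a)=+1.711e-01  f'(a)=-1.854e-01  a ← 91.882380 − (+1.711e-01/-1.854e-01) = 92.805266
iter 2: u=0.637458  f(a)=+2.613e-03  f'(a)=-1.798e-01  a ← 92.805266 − (+2.613e-03/-1.798e-01) = 92.819796
iter 3: u=0.637359  f(a)=+6.298e-07  f'(a)=-1.797e-01  a ← 92.819796 − (+6.298e-07/-1.797e-01) = 92.819799
iter 4: u=0.637359  f(a)=+2.842e-14  f'(a)=-1.797e-01  a ← 92.819799 − (+2.842e-14/-1.797e-01) = 92.819799
converged: |Δa| < 1e-12 after 4 iterations
sag = a·(cosh(S/(2a)) − 1) = 92.819799·(cosh(0.637359) − 1) = 19.499826
T_max/T_min = cosh(S/(2a)) = 1.210083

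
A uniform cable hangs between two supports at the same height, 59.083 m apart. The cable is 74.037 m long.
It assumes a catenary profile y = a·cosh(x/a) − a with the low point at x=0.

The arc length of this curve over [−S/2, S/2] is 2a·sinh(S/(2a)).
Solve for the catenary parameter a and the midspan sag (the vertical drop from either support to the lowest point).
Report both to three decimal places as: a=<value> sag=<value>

a=24.834 sag=19.743

seed: a₀ = √(S³/(24(L−S))) = √(59.083³/(24·14.954)) = 23.972289
iter 1: u=1.232319  f(a)=+1.177e+00  f'(a)=-1.448e+00  a ← 23.972289 − (+1.177e+00/-1.448e+00) = 24.785611
iter 2: u=1.191881  f(a)=+6.257e-02  f'(a)=-1.297e+00  a ← 24.785611 − (+6.257e-02/-1.297e+00) = 24.833838
iter 3: u=1.189566  f(a)=+1.987e-04  f'(a)=-1.289e+00  a ← 24.833838 − (+1.987e-04/-1.289e+00) = 24.833993
iter 4: u=1.189559  f(a)=+2.018e-09  f'(a)=-1.289e+00  a ← 24.833993 − (+2.018e-09/-1.289e+00) = 24.833993
iter 5: u=1.189559  f(a)=-2.842e-14  f'(a)=-1.289e+00  a ← 24.833993 − (-2.842e-14/-1.289e+00) = 24.833993
converged: |Δa| < 1e-12 after 5 iterations
sag = a·(cosh(S/(2a)) − 1) = 24.833993·(cosh(1.189559) − 1) = 19.742868
T_max/T_min = cosh(S/(2a)) = 1.794994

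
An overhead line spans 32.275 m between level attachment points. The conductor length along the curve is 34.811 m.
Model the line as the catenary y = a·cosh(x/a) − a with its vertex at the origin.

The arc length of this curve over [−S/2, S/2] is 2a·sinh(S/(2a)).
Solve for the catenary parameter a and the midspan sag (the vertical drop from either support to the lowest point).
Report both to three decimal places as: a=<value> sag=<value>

seed: a₀ = √(S³/(24(L−S))) = √(32.275³/(24·2.536)) = 23.502774
iter 1: u=0.686621  f(a)=+6.046e-02  f'(a)=-2.262e-01  a ← 23.502774 − (+6.046e-02/-2.262e-01) = 23.770096
iter 2: u=0.678899  f(a)=+1.047e-03  f'(a)=-2.184e-01  a ← 23.770096 − (+1.047e-03/-2.184e-01) = 23.774890
iter 3: u=0.678762  f(a)=+3.262e-07  f'(a)=-2.182e-01  a ← 23.774890 − (+3.262e-07/-2.182e-01) = 23.774892
iter 4: u=0.678762  f(a)=+3.553e-14  f'(a)=-2.182e-01  a ← 23.774892 − (+3.553e-14/-2.182e-01) = 23.774892
converged: |Δa| < 1e-12 after 4 iterations
sag = a·(cosh(S/(2a)) − 1) = 23.774892·(cosh(0.678762) − 1) = 5.690290
T_max/T_min = cosh(S/(2a)) = 1.239340

a=23.775 sag=5.690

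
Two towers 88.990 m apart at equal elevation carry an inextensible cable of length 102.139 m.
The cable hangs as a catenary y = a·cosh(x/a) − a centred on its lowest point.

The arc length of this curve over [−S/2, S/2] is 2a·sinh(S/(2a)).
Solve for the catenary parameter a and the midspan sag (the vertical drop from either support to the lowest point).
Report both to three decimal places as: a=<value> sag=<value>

seed: a₀ = √(S³/(24(L−S))) = √(88.990³/(24·13.149)) = 47.256312
iter 1: u=0.941567  f(a)=+5.953e-01  f'(a)=-6.074e-01  a ← 47.256312 − (+5.953e-01/-6.074e-01) = 48.236386
iter 2: u=0.922436  f(a)=+1.902e-02  f'(a)=-5.692e-01  a ← 48.236386 − (+1.902e-02/-5.692e-01) = 48.269811
iter 3: u=0.921798  f(a)=+2.085e-05  f'(a)=-5.679e-01  a ← 48.269811 − (+2.085e-05/-5.679e-01) = 48.269848
iter 4: u=0.921797  f(a)=+2.511e-11  f'(a)=-5.679e-01  a ← 48.269848 − (+2.511e-11/-5.679e-01) = 48.269848
converged: |Δa| < 1e-12 after 4 iterations
sag = a·(cosh(S/(2a)) − 1) = 48.269848·(cosh(0.921797) − 1) = 22.001569
T_max/T_min = cosh(S/(2a)) = 1.455804

a=48.270 sag=22.002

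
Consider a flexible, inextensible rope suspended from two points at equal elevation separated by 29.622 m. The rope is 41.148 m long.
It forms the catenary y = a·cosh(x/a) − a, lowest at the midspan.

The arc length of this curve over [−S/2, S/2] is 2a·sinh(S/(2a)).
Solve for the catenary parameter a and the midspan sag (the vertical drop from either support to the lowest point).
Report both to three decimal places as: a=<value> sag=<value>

seed: a₀ = √(S³/(24(L−S))) = √(29.622³/(24·11.526)) = 9.693411
iter 1: u=1.527945  f(a)=+1.423e+00  f'(a)=-2.982e+00  a ← 9.693411 − (+1.423e+00/-2.982e+00) = 10.170564
iter 2: u=1.456261  f(a)=+1.118e-01  f'(a)=-2.530e+00  a ← 10.170564 − (+1.118e-01/-2.530e+00) = 10.214754
iter 3: u=1.449962  f(a)=+8.204e-04  f'(a)=-2.493e+00  a ← 10.214754 − (+8.204e-04/-2.493e+00) = 10.215083
iter 4: u=1.449915  f(a)=+4.490e-08  f'(a)=-2.493e+00  a ← 10.215083 − (+4.490e-08/-2.493e+00) = 10.215083
iter 5: u=1.449915  f(a)=+0.000e+00  f'(a)=-2.493e+00  a ← 10.215083 − (+0.000e+00/-2.493e+00) = 10.215083
converged: |Δa| < 1e-12 after 5 iterations
sag = a·(cosh(S/(2a)) − 1) = 10.215083·(cosh(1.449915) − 1) = 12.755276
T_max/T_min = cosh(S/(2a)) = 2.248671

a=10.215 sag=12.755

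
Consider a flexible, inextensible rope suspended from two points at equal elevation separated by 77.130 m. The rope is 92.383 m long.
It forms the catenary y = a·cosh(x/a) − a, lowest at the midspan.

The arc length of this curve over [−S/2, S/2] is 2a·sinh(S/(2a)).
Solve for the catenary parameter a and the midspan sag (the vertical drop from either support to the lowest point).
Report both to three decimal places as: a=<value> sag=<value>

a=36.410 sag=22.406

seed: a₀ = √(S³/(24(L−S))) = √(77.130³/(24·15.253)) = 35.403952
iter 1: u=1.089285  f(a)=+9.309e-01  f'(a)=-9.683e-01  a ← 35.403952 − (+9.309e-01/-9.683e-01) = 36.365312
iter 2: u=1.060489  f(a)=+3.926e-02  f'(a)=-8.882e-01  a ← 36.365312 − (+3.926e-02/-8.882e-01) = 36.409518
iter 3: u=1.059201  f(a)=+7.666e-05  f'(a)=-8.847e-01  a ← 36.409518 − (+7.666e-05/-8.847e-01) = 36.409605
iter 4: u=1.059199  f(a)=+2.935e-10  f'(a)=-8.847e-01  a ← 36.409605 − (+2.935e-10/-8.847e-01) = 36.409605
iter 5: u=1.059199  f(a)=-1.421e-14  f'(a)=-8.847e-01  a ← 36.409605 − (-1.421e-14/-8.847e-01) = 36.409605
converged: |Δa| < 1e-12 after 5 iterations
sag = a·(cosh(S/(2a)) − 1) = 36.409605·(cosh(1.059199) − 1) = 22.406328
T_max/T_min = cosh(S/(2a)) = 1.615396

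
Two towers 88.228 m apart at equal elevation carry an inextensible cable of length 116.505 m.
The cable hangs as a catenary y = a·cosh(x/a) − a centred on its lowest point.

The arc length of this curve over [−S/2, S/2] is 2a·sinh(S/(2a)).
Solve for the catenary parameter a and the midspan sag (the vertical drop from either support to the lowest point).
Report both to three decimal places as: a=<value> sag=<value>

a=33.241 sag=33.829

seed: a₀ = √(S³/(24(L−S))) = √(88.228³/(24·28.277)) = 31.811736
iter 1: u=1.386721  f(a)=+2.847e+00  f'(a)=-2.144e+00  a ← 31.811736 − (+2.847e+00/-2.144e+00) = 33.139503
iter 2: u=1.331161  f(a)=+1.879e-01  f'(a)=-1.869e+00  a ← 33.139503 − (+1.879e-01/-1.869e+00) = 33.240030
iter 3: u=1.327135  f(a)=+9.470e-04  f'(a)=-1.851e+00  a ← 33.240030 − (+9.470e-04/-1.851e+00) = 33.240542
iter 4: u=1.327114  f(a)=+2.432e-08  f'(a)=-1.851e+00  a ← 33.240542 − (+2.432e-08/-1.851e+00) = 33.240542
iter 5: u=1.327114  f(a)=-1.421e-14  f'(a)=-1.851e+00  a ← 33.240542 − (-1.421e-14/-1.851e+00) = 33.240542
converged: |Δa| < 1e-12 after 5 iterations
sag = a·(cosh(S/(2a)) − 1) = 33.240542·(cosh(1.327114) − 1) = 33.828731
T_max/T_min = cosh(S/(2a)) = 2.017695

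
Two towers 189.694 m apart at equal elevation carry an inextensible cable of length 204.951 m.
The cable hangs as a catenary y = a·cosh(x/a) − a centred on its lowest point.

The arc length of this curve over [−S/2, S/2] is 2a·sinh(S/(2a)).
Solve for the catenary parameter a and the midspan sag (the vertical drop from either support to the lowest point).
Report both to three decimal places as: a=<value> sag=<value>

a=138.151 sag=33.857

seed: a₀ = √(S³/(24(L−S))) = √(189.694³/(24·15.257)) = 136.533806
iter 1: u=0.694678  f(a)=+3.724e-01  f'(a)=-2.345e-01  a ← 136.533806 − (+3.724e-01/-2.345e-01) = 138.122083
iter 2: u=0.686690  f(a)=+6.598e-03  f'(a)=-2.262e-01  a ← 138.122083 − (+6.598e-03/-2.262e-01) = 138.151248
iter 3: u=0.686545  f(a)=+2.154e-06  f'(a)=-2.261e-01  a ← 138.151248 − (+2.154e-06/-2.261e-01) = 138.151258
iter 4: u=0.686545  f(a)=+1.990e-13  f'(a)=-2.261e-01  a ← 138.151258 − (+1.990e-13/-2.261e-01) = 138.151258
converged: |Δa| < 1e-12 after 4 iterations
sag = a·(cosh(S/(2a)) − 1) = 138.151258·(cosh(0.686545) − 1) = 33.857457
T_max/T_min = cosh(S/(2a)) = 1.245075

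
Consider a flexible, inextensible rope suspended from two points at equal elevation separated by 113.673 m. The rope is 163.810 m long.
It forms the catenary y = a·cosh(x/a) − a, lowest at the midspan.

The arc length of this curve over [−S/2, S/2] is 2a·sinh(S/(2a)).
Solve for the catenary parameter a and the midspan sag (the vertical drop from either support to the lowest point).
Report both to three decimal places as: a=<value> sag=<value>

a=37.049 sag=52.846

seed: a₀ = √(S³/(24(L−S))) = √(113.673³/(24·50.137)) = 34.938253
iter 1: u=1.626770  f(a)=+7.068e+00  f'(a)=-3.705e+00  a ← 34.938253 − (+7.068e+00/-3.705e+00) = 36.845916
iter 2: u=1.542545  f(a)=+6.202e-01  f'(a)=-3.081e+00  a ← 36.845916 − (+6.202e-01/-3.081e+00) = 37.047209
iter 3: u=1.534164  f(a)=+5.789e-03  f'(a)=-3.024e+00  a ← 37.047209 − (+5.789e-03/-3.024e+00) = 37.049123
iter 4: u=1.534085  f(a)=+5.149e-07  f'(a)=-3.023e+00  a ← 37.049123 − (+5.149e-07/-3.023e+00) = 37.049123
iter 5: u=1.534085  f(a)=+5.684e-14  f'(a)=-3.023e+00  a ← 37.049123 − (+5.684e-14/-3.023e+00) = 37.049123
converged: |Δa| < 1e-12 after 5 iterations
sag = a·(cosh(S/(2a)) − 1) = 37.049123·(cosh(1.534085) − 1) = 52.845629
T_max/T_min = cosh(S/(2a)) = 2.426367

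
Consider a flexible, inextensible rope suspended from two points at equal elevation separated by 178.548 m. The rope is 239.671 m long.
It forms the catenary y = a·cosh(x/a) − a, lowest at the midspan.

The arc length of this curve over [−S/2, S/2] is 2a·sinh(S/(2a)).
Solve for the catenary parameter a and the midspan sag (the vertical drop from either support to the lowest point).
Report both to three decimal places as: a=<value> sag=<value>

a=65.267 sag=71.190

seed: a₀ = √(S³/(24(L−S))) = √(178.548³/(24·61.123)) = 62.290890
iter 1: u=1.433179  f(a)=+6.593e+00  f'(a)=-2.396e+00  a ← 62.290890 − (+6.593e+00/-2.396e+00) = 65.042295
iter 2: u=1.372553  f(a)=+4.620e-01  f'(a)=-2.071e+00  a ← 65.042295 − (+4.620e-01/-2.071e+00) = 65.265355
iter 3: u=1.367862  f(a)=+2.646e-03  f'(a)=-2.048e+00  a ← 65.265355 − (+2.646e-03/-2.048e+00) = 65.266647
iter 4: u=1.367835  f(a)=+8.794e-08  f'(a)=-2.047e+00  a ← 65.266647 − (+8.794e-08/-2.047e+00) = 65.266647
iter 5: u=1.367835  f(a)=+0.000e+00  f'(a)=-2.047e+00  a ← 65.266647 − (+0.000e+00/-2.047e+00) = 65.266647
converged: |Δa| < 1e-12 after 5 iterations
sag = a·(cosh(S/(2a)) − 1) = 65.266647·(cosh(1.367835) − 1) = 71.189508
T_max/T_min = cosh(S/(2a)) = 2.090749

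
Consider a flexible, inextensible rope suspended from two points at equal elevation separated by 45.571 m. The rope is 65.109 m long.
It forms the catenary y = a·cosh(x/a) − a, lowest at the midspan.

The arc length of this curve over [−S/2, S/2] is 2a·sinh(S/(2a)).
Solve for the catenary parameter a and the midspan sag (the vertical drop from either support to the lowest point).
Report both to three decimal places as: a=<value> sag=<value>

seed: a₀ = √(S³/(24(L−S))) = √(45.571³/(24·19.538)) = 14.206502
iter 1: u=1.603878  f(a)=+2.673e+00  f'(a)=-3.526e+00  a ← 14.206502 − (+2.673e+00/-3.526e+00) = 14.964386
iter 2: u=1.522648  f(a)=+2.288e-01  f'(a)=-2.946e+00  a ← 14.964386 − (+2.288e-01/-2.946e+00) = 15.042031
iter 3: u=1.514789  f(a)=+2.023e-03  f'(a)=-2.894e+00  a ← 15.042031 − (+2.023e-03/-2.894e+00) = 15.042730
iter 4: u=1.514718  f(a)=+1.612e-07  f'(a)=-2.894e+00  a ← 15.042730 − (+1.612e-07/-2.894e+00) = 15.042730
iter 5: u=1.514718  f(a)=+1.421e-14  f'(a)=-2.894e+00  a ← 15.042730 − (+1.421e-14/-2.894e+00) = 15.042730
converged: |Δa| < 1e-12 after 5 iterations
sag = a·(cosh(S/(2a)) − 1) = 15.042730·(cosh(1.514718) − 1) = 20.819217
T_max/T_min = cosh(S/(2a)) = 2.384005

a=15.043 sag=20.819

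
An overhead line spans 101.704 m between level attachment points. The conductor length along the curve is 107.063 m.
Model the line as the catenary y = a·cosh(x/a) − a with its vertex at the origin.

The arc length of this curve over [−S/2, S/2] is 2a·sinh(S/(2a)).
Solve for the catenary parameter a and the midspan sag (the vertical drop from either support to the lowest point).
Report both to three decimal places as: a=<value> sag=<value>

a=91.146 sag=14.557

seed: a₀ = √(S³/(24(L−S))) = √(101.704³/(24·5.359)) = 90.439791
iter 1: u=0.562275  f(a)=+8.535e-02  f'(a)=-1.223e-01  a ← 90.439791 − (+8.535e-02/-1.223e-01) = 91.137700
iter 2: u=0.557969  f(a)=+9.981e-04  f'(a)=-1.195e-01  a ← 91.137700 − (+9.981e-04/-1.195e-01) = 91.146056
iter 3: u=0.557918  f(a)=+1.401e-07  f'(a)=-1.194e-01  a ← 91.146056 − (+1.401e-07/-1.194e-01) = 91.146057
iter 4: u=0.557918  f(a)=+2.842e-14  f'(a)=-1.194e-01  a ← 91.146057 − (+2.842e-14/-1.194e-01) = 91.146057
converged: |Δa| < 1e-12 after 4 iterations
sag = a·(cosh(S/(2a)) − 1) = 91.146057·(cosh(0.557918) − 1) = 14.557421
T_max/T_min = cosh(S/(2a)) = 1.159715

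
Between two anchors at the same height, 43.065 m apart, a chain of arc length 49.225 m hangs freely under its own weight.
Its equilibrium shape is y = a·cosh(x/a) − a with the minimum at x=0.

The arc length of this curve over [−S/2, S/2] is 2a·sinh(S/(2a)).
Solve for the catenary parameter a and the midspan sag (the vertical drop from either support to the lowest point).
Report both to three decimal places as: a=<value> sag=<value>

a=23.726 sag=10.460

seed: a₀ = √(S³/(24(L−S))) = √(43.065³/(24·6.160)) = 23.242921
iter 1: u=0.926411  f(a)=+2.698e-01  f'(a)=-5.770e-01  a ← 23.242921 − (+2.698e-01/-5.770e-01) = 23.710549
iter 2: u=0.908140  f(a)=+8.357e-03  f'(a)=-5.417e-01  a ← 23.710549 − (+8.357e-03/-5.417e-01) = 23.725977
iter 3: u=0.907550  f(a)=+8.587e-06  f'(a)=-5.406e-01  a ← 23.725977 − (+8.587e-06/-5.406e-01) = 23.725992
iter 4: u=0.907549  f(a)=+9.095e-12  f'(a)=-5.406e-01  a ← 23.725992 − (+9.095e-12/-5.406e-01) = 23.725992
converged: |Δa| < 1e-12 after 4 iterations
sag = a·(cosh(S/(2a)) − 1) = 23.725992·(cosh(0.907549) − 1) = 10.460231
T_max/T_min = cosh(S/(2a)) = 1.440876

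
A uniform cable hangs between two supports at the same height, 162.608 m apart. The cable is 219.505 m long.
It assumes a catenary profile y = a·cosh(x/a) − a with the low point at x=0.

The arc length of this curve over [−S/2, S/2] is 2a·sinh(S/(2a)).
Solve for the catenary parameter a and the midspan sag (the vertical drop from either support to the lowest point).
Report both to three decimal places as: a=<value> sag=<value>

seed: a₀ = √(S³/(24(L−S))) = √(162.608³/(24·56.897)) = 56.112880
iter 1: u=1.448937  f(a)=+6.280e+00  f'(a)=-2.487e+00  a ← 56.112880 − (+6.280e+00/-2.487e+00) = 58.638097
iter 2: u=1.386539  f(a)=+4.488e-01  f'(a)=-2.143e+00  a ← 58.638097 − (+4.488e-01/-2.143e+00) = 58.847522
iter 3: u=1.381604  f(a)=+2.682e-03  f'(a)=-2.117e+00  a ← 58.847522 − (+2.682e-03/-2.117e+00) = 58.848788
iter 4: u=1.381575  f(a)=+9.707e-08  f'(a)=-2.117e+00  a ← 58.848788 − (+9.707e-08/-2.117e+00) = 58.848788
iter 5: u=1.381575  f(a)=-2.842e-14  f'(a)=-2.117e+00  a ← 58.848788 − (-2.842e-14/-2.117e+00) = 58.848788
converged: |Δa| < 1e-12 after 5 iterations
sag = a·(cosh(S/(2a)) − 1) = 58.848788·(cosh(1.381575) − 1) = 65.685509
T_max/T_min = cosh(S/(2a)) = 2.116174

a=58.849 sag=65.686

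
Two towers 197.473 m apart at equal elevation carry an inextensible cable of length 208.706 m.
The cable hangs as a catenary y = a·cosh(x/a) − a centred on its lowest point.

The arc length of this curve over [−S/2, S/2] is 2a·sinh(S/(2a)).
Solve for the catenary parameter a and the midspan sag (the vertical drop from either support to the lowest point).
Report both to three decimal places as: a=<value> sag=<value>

a=170.432 sag=29.410

seed: a₀ = √(S³/(24(L−S))) = √(197.473³/(24·11.233)) = 169.008320
iter 1: u=0.584211  f(a)=+1.933e-01  f'(a)=-1.375e-01  a ← 169.008320 − (+1.933e-01/-1.375e-01) = 170.413617
iter 2: u=0.579393  f(a)=+2.437e-03  f'(a)=-1.341e-01  a ← 170.413617 − (+2.437e-03/-1.341e-01) = 170.431793
iter 3: u=0.579331  f(a)=+3.985e-07  f'(a)=-1.340e-01  a ← 170.431793 − (+3.985e-07/-1.340e-01) = 170.431796
iter 4: u=0.579331  f(a)=+0.000e+00  f'(a)=-1.340e-01  a ← 170.431796 − (+0.000e+00/-1.340e-01) = 170.431796
converged: |Δa| < 1e-12 after 4 iterations
sag = a·(cosh(S/(2a)) − 1) = 170.431796·(cosh(0.579331) − 1) = 29.409505
T_max/T_min = cosh(S/(2a)) = 1.172559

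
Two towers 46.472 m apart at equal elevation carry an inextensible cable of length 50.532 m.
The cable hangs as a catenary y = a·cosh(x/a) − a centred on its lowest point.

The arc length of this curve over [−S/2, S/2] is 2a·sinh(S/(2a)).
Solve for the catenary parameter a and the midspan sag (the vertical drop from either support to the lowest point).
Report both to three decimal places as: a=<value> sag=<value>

a=32.506 sag=8.665

seed: a₀ = √(S³/(24(L−S))) = √(46.472³/(24·4.060)) = 32.093598
iter 1: u=0.724007  f(a)=+1.077e-01  f'(a)=-2.665e-01  a ← 32.093598 − (+1.077e-01/-2.665e-01) = 32.497869
iter 2: u=0.715001  f(a)=+2.070e-03  f'(a)=-2.564e-01  a ← 32.497869 − (+2.070e-03/-2.564e-01) = 32.505942
iter 3: u=0.714823  f(a)=+7.969e-07  f'(a)=-2.562e-01  a ← 32.505942 − (+7.969e-07/-2.562e-01) = 32.505946
iter 4: u=0.714823  f(a)=+1.208e-13  f'(a)=-2.562e-01  a ← 32.505946 − (+1.208e-13/-2.562e-01) = 32.505946
converged: |Δa| < 1e-12 after 4 iterations
sag = a·(cosh(S/(2a)) − 1) = 32.505946·(cosh(0.714823) − 1) = 8.664520
T_max/T_min = cosh(S/(2a)) = 1.266552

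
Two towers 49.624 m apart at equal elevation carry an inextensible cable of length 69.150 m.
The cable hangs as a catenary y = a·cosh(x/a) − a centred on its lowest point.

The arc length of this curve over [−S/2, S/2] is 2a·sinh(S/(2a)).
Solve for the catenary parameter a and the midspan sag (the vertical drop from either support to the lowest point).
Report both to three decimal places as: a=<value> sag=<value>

seed: a₀ = √(S³/(24(L−S))) = √(49.624³/(24·19.526)) = 16.148247
iter 1: u=1.536514  f(a)=+2.439e+00  f'(a)=-3.040e+00  a ← 16.148247 − (+2.439e+00/-3.040e+00) = 16.950602
iter 2: u=1.463783  f(a)=+1.936e-01  f'(a)=-2.575e+00  a ← 16.950602 − (+1.936e-01/-2.575e+00) = 17.025778
iter 3: u=1.457320  f(a)=+1.451e-03  f'(a)=-2.536e+00  a ← 17.025778 − (+1.451e-03/-2.536e+00) = 17.026351
iter 4: u=1.457271  f(a)=+8.295e-08  f'(a)=-2.536e+00  a ← 17.026351 − (+8.295e-08/-2.536e+00) = 17.026351
iter 5: u=1.457271  f(a)=+0.000e+00  f'(a)=-2.536e+00  a ← 17.026351 − (+0.000e+00/-2.536e+00) = 17.026351
converged: |Δa| < 1e-12 after 5 iterations
sag = a·(cosh(S/(2a)) − 1) = 17.026351·(cosh(1.457271) − 1) = 21.513593
T_max/T_min = cosh(S/(2a)) = 2.263547

a=17.026 sag=21.514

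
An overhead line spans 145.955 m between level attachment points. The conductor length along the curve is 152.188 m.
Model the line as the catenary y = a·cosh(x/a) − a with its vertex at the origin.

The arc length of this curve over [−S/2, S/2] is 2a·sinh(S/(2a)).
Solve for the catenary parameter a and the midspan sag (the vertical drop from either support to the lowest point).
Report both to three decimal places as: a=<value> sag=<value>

a=145.084 sag=18.744

seed: a₀ = √(S³/(24(L−S))) = √(145.955³/(24·6.233)) = 144.169795
iter 1: u=0.506191  f(a)=+8.034e-02  f'(a)=-8.870e-02  a ← 144.169795 − (+8.034e-02/-8.870e-02) = 145.075543
iter 2: u=0.503031  f(a)=+7.634e-04  f'(a)=-8.702e-02  a ← 145.075543 − (+7.634e-04/-8.702e-02) = 145.084315
iter 3: u=0.503001  f(a)=+7.040e-08  f'(a)=-8.701e-02  a ← 145.084315 − (+7.040e-08/-8.701e-02) = 145.084316
iter 4: u=0.503001  f(a)=+0.000e+00  f'(a)=-8.701e-02  a ← 145.084316 − (+0.000e+00/-8.701e-02) = 145.084316
converged: |Δa| < 1e-12 after 4 iterations
sag = a·(cosh(S/(2a)) − 1) = 145.084316·(cosh(0.503001) − 1) = 18.744117
T_max/T_min = cosh(S/(2a)) = 1.129195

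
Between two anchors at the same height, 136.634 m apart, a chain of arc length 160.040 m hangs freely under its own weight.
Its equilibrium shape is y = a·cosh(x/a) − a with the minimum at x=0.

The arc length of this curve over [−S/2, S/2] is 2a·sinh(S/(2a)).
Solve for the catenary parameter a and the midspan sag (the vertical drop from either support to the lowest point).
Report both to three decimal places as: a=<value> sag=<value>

seed: a₀ = √(S³/(24(L−S))) = √(136.634³/(24·23.406)) = 67.385888
iter 1: u=1.013818  f(a)=+1.233e+00  f'(a)=-7.688e-01  a ← 67.385888 − (+1.233e+00/-7.688e-01) = 68.989415
iter 2: u=0.990253  f(a)=+4.537e-02  f'(a)=-7.131e-01  a ← 68.989415 − (+4.537e-02/-7.131e-01) = 69.053043
iter 3: u=0.989341  f(a)=+6.668e-05  f'(a)=-7.110e-01  a ← 69.053043 − (+6.668e-05/-7.110e-01) = 69.053137
iter 4: u=0.989340  f(a)=+1.444e-10  f'(a)=-7.110e-01  a ← 69.053137 − (+1.444e-10/-7.110e-01) = 69.053137
iter 5: u=0.989340  f(a)=+2.842e-14  f'(a)=-7.110e-01  a ← 69.053137 − (+2.842e-14/-7.110e-01) = 69.053137
converged: |Δa| < 1e-12 after 5 iterations
sag = a·(cosh(S/(2a)) − 1) = 69.053137·(cosh(0.989340) − 1) = 36.642351
T_max/T_min = cosh(S/(2a)) = 1.530640

a=69.053 sag=36.642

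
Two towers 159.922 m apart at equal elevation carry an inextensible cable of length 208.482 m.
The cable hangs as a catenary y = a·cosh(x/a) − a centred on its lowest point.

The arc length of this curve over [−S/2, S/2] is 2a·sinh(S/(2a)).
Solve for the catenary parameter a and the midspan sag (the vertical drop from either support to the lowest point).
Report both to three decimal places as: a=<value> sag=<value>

seed: a₀ = √(S³/(24(L−S))) = √(159.922³/(24·48.560)) = 59.240315
iter 1: u=1.349773  f(a)=+4.620e+00  f'(a)=-1.958e+00  a ← 59.240315 − (+4.620e+00/-1.958e+00) = 61.599796
iter 2: u=1.298072  f(a)=+2.904e-01  f'(a)=-1.719e+00  a ← 61.599796 − (+2.904e-01/-1.719e+00) = 61.768708
iter 3: u=1.294523  f(a)=+1.317e-03  f'(a)=-1.704e+00  a ← 61.768708 − (+1.317e-03/-1.704e+00) = 61.769481
iter 4: u=1.294507  f(a)=+2.737e-08  f'(a)=-1.703e+00  a ← 61.769481 − (+2.737e-08/-1.703e+00) = 61.769481
iter 5: u=1.294507  f(a)=-2.842e-14  f'(a)=-1.703e+00  a ← 61.769481 − (-2.842e-14/-1.703e+00) = 61.769481
converged: |Δa| < 1e-12 after 5 iterations
sag = a·(cosh(S/(2a)) − 1) = 61.769481·(cosh(1.294507) − 1) = 59.398398
T_max/T_min = cosh(S/(2a)) = 1.961614

a=61.769 sag=59.398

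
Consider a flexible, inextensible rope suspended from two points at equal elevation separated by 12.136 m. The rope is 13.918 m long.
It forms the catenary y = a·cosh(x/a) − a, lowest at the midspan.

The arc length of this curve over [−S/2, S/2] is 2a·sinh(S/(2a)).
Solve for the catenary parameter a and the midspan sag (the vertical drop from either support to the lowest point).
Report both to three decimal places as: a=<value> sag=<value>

a=6.603 sag=2.990

seed: a₀ = √(S³/(24(L−S))) = √(12.136³/(24·1.782)) = 6.464782
iter 1: u=0.938624  f(a)=+8.017e-02  f'(a)=-6.014e-01  a ← 6.464782 − (+8.017e-02/-6.014e-01) = 6.598076
iter 2: u=0.919662  f(a)=+2.546e-03  f'(a)=-5.638e-01  a ← 6.598076 − (+2.546e-03/-5.638e-01) = 6.602593
iter 3: u=0.919033  f(a)=+2.756e-06  f'(a)=-5.625e-01  a ← 6.602593 − (+2.756e-06/-5.625e-01) = 6.602598
iter 4: u=0.919032  f(a)=+3.235e-12  f'(a)=-5.625e-01  a ← 6.602598 − (+3.235e-12/-5.625e-01) = 6.602598
converged: |Δa| < 1e-12 after 4 iterations
sag = a·(cosh(S/(2a)) − 1) = 6.602598·(cosh(0.919032) − 1) = 2.990211
T_max/T_min = cosh(S/(2a)) = 1.452884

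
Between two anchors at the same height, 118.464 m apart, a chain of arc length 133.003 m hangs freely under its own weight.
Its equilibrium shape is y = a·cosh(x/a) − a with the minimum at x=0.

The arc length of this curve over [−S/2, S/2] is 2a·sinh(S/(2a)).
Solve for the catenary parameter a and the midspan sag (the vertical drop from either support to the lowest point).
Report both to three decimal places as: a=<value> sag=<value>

seed: a₀ = √(S³/(24(L−S))) = √(118.464³/(24·14.539)) = 69.025045
iter 1: u=0.858123  f(a)=+5.448e-01  f'(a)=-4.531e-01  a ← 69.025045 − (+5.448e-01/-4.531e-01) = 70.227366
iter 2: u=0.843432  f(a)=+1.456e-02  f'(a)=-4.292e-01  a ← 70.227366 − (+1.456e-02/-4.292e-01) = 70.261292
iter 3: u=0.843025  f(a)=+1.103e-05  f'(a)=-4.285e-01  a ← 70.261292 − (+1.103e-05/-4.285e-01) = 70.261317
iter 4: u=0.843024  f(a)=+6.310e-12  f'(a)=-4.285e-01  a ← 70.261317 − (+6.310e-12/-4.285e-01) = 70.261317
converged: |Δa| < 1e-12 after 4 iterations
sag = a·(cosh(S/(2a)) − 1) = 70.261317·(cosh(0.843024) − 1) = 26.481136
T_max/T_min = cosh(S/(2a)) = 1.376895

a=70.261 sag=26.481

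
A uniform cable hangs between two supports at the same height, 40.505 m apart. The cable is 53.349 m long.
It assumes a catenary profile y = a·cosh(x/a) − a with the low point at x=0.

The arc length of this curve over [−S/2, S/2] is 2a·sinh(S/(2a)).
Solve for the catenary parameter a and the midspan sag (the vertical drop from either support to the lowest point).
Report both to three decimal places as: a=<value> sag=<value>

a=15.336 sag=15.433

seed: a₀ = √(S³/(24(L−S))) = √(40.505³/(24·12.844)) = 14.682743
iter 1: u=1.379340  f(a)=+1.279e+00  f'(a)=-2.106e+00  a ← 14.682743 − (+1.279e+00/-2.106e+00) = 15.289948
iter 2: u=1.324563  f(a)=+8.360e-02  f'(a)=-1.839e+00  a ← 15.289948 − (+8.360e-02/-1.839e+00) = 15.335415
iter 3: u=1.320636  f(a)=+4.126e-04  f'(a)=-1.821e+00  a ← 15.335415 − (+4.126e-04/-1.821e+00) = 15.335641
iter 4: u=1.320616  f(a)=+1.016e-08  f'(a)=-1.820e+00  a ← 15.335641 − (+1.016e-08/-1.820e+00) = 15.335641
iter 5: u=1.320616  f(a)=-7.105e-15  f'(a)=-1.820e+00  a ← 15.335641 − (-7.105e-15/-1.820e+00) = 15.335641
converged: |Δa| < 1e-12 after 5 iterations
sag = a·(cosh(S/(2a)) − 1) = 15.335641·(cosh(1.320616) − 1) = 15.433025
T_max/T_min = cosh(S/(2a)) = 2.006350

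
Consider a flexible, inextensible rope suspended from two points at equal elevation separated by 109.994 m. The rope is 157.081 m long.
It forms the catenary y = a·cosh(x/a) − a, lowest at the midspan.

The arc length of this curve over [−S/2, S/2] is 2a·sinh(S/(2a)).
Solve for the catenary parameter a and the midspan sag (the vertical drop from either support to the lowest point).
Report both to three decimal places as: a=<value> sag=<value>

seed: a₀ = √(S³/(24(L−S))) = √(109.994³/(24·47.087)) = 34.316056
iter 1: u=1.602661  f(a)=+6.431e+00  f'(a)=-3.517e+00  a ← 34.316056 − (+6.431e+00/-3.517e+00) = 36.144455
iter 2: u=1.521589  f(a)=+5.497e-01  f'(a)=-2.939e+00  a ← 36.144455 − (+5.497e-01/-2.939e+00) = 36.331476
iter 3: u=1.513756  f(a)=+4.846e-03  f'(a)=-2.888e+00  a ← 36.331476 − (+4.846e-03/-2.888e+00) = 36.333155
iter 4: u=1.513686  f(a)=+3.840e-07  f'(a)=-2.887e+00  a ← 36.333155 − (+3.840e-07/-2.887e+00) = 36.333155
iter 5: u=1.513686  f(a)=+0.000e+00  f'(a)=-2.887e+00  a ← 36.333155 − (+0.000e+00/-2.887e+00) = 36.333155
converged: |Δa| < 1e-12 after 5 iterations
sag = a·(cosh(S/(2a)) − 1) = 36.333155·(cosh(1.513686) − 1) = 50.204168
T_max/T_min = cosh(S/(2a)) = 2.381773

a=36.333 sag=50.204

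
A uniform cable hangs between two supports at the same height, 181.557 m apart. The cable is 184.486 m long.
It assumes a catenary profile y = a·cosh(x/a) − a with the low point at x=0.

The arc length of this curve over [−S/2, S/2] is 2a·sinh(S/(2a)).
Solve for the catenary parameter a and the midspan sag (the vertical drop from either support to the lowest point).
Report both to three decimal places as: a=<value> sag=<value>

seed: a₀ = √(S³/(24(L−S))) = √(181.557³/(24·2.929)) = 291.779107
iter 1: u=0.311121  f(a)=+1.421e-02  f'(a)=-2.027e-02  a ← 291.779107 − (+1.421e-02/-2.027e-02) = 292.480005
iter 2: u=0.310375  f(a)=+5.136e-05  f'(a)=-2.013e-02  a ← 292.480005 − (+5.136e-05/-2.013e-02) = 292.482557
iter 3: u=0.310372  f(a)=+6.765e-10  f'(a)=-2.012e-02  a ← 292.482557 − (+6.765e-10/-2.012e-02) = 292.482557
iter 4: u=0.310372  f(a)=-2.842e-14  f'(a)=-2.012e-02  a ← 292.482557 − (-2.842e-14/-2.012e-02) = 292.482557
converged: |Δa| < 1e-12 after 4 iterations
sag = a·(cosh(S/(2a)) − 1) = 292.482557·(cosh(0.310372) − 1) = 14.201021
T_max/T_min = cosh(S/(2a)) = 1.048553

a=292.483 sag=14.201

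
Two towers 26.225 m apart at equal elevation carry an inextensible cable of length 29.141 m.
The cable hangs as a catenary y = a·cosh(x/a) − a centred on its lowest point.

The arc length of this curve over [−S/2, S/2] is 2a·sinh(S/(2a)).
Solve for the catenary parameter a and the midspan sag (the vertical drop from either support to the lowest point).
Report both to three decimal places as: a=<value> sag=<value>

a=16.315 sag=5.559

seed: a₀ = √(S³/(24(L−S))) = √(26.225³/(24·2.916)) = 16.053653
iter 1: u=0.816792  f(a)=+9.883e-02  f'(a)=-3.881e-01  a ← 16.053653 − (+9.883e-02/-3.881e-01) = 16.308302
iter 2: u=0.804038  f(a)=+2.401e-03  f'(a)=-3.695e-01  a ← 16.308302 − (+2.401e-03/-3.695e-01) = 16.314799
iter 3: u=0.803718  f(a)=+1.495e-06  f'(a)=-3.690e-01  a ← 16.314799 − (+1.495e-06/-3.690e-01) = 16.314803
iter 4: u=0.803718  f(a)=+5.826e-13  f'(a)=-3.690e-01  a ← 16.314803 − (+5.826e-13/-3.690e-01) = 16.314803
converged: |Δa| < 1e-12 after 4 iterations
sag = a·(cosh(S/(2a)) − 1) = 16.314803·(cosh(0.803718) − 1) = 5.559206
T_max/T_min = cosh(S/(2a)) = 1.340746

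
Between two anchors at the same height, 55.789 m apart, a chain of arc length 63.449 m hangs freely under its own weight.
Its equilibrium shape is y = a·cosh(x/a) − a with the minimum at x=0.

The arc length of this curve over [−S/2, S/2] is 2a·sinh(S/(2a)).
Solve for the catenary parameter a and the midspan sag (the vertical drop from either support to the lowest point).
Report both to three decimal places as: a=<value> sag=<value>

seed: a₀ = √(S³/(24(L−S))) = √(55.789³/(24·7.660)) = 30.732852
iter 1: u=0.907644  f(a)=+3.218e-01  f'(a)=-5.408e-01  a ← 30.732852 − (+3.218e-01/-5.408e-01) = 31.327883
iter 2: u=0.890405  f(a)=+9.583e-03  f'(a)=-5.090e-01  a ← 31.327883 − (+9.583e-03/-5.090e-01) = 31.346710
iter 3: u=0.889870  f(a)=+9.077e-06  f'(a)=-5.080e-01  a ← 31.346710 − (+9.077e-06/-5.080e-01) = 31.346728
iter 4: u=0.889870  f(a)=+8.171e-12  f'(a)=-5.080e-01  a ← 31.346728 − (+8.171e-12/-5.080e-01) = 31.346728
converged: |Δa| < 1e-12 after 4 iterations
sag = a·(cosh(S/(2a)) − 1) = 31.346728·(cosh(0.889870) − 1) = 13.252165
T_max/T_min = cosh(S/(2a)) = 1.422761

a=31.347 sag=13.252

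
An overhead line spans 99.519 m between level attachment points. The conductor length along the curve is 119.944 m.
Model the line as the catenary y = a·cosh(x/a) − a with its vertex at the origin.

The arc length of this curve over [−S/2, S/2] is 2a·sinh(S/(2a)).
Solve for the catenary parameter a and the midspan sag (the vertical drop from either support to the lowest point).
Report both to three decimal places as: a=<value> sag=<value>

a=46.161 sag=29.519

seed: a₀ = √(S³/(24(L−S))) = √(99.519³/(24·20.425)) = 44.840697
iter 1: u=1.109695  f(a)=+1.295e+00  f'(a)=-1.028e+00  a ← 44.840697 − (+1.295e+00/-1.028e+00) = 46.100236
iter 2: u=1.079376  f(a)=+5.657e-02  f'(a)=-9.402e-01  a ← 46.100236 − (+5.657e-02/-9.402e-01) = 46.160408
iter 3: u=1.077969  f(a)=+1.189e-04  f'(a)=-9.362e-01  a ← 46.160408 − (+1.189e-04/-9.362e-01) = 46.160535
iter 4: u=1.077966  f(a)=+5.272e-10  f'(a)=-9.362e-01  a ← 46.160535 − (+5.272e-10/-9.362e-01) = 46.160535
iter 5: u=1.077966  f(a)=+0.000e+00  f'(a)=-9.362e-01  a ← 46.160535 − (+0.000e+00/-9.362e-01) = 46.160535
converged: |Δa| < 1e-12 after 5 iterations
sag = a·(cosh(S/(2a)) − 1) = 46.160535·(cosh(1.077966) − 1) = 29.519289
T_max/T_min = cosh(S/(2a)) = 1.639492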